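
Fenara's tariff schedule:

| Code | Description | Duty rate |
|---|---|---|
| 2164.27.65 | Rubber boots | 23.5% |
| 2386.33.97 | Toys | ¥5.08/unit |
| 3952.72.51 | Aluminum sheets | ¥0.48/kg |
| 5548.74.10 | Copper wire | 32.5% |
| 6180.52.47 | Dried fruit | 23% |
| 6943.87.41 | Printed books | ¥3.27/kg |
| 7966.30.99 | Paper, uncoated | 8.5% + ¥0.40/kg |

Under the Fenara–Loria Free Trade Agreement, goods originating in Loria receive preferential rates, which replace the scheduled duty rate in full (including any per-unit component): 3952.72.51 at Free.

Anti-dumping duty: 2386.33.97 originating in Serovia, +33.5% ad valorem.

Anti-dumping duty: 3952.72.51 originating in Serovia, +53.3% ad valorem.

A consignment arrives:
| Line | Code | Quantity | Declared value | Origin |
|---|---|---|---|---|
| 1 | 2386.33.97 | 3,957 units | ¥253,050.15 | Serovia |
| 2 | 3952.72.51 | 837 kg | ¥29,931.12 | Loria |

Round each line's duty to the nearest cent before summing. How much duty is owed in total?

Line 1 (2386.33.97, Serovia, 3,957 units, ¥253,050.15):
Base rate for 2386.33.97 is ¥5.08/unit.
Additional duty on 2386.33.97 from Serovia: +33.5% ad valorem. Applied ad valorem rate = 33.5%.
Duty = ¥253,050.15 × 33.5% + 3,957 × ¥5.08 = ¥104,873.36.
Line 2 (3952.72.51, Loria, 837 kg, ¥29,931.12):
Base rate for 3952.72.51 is ¥0.48/kg.
Origin Loria qualifies under the Fenara–Loria agreement and 3952.72.51 is covered: preferential rate Free applies instead.
The additional-duty order on 3952.72.51 targets Serovia, not Loria; it does not apply.
Duty = ¥29,931.12 × 0% = ¥0.00.
Total = ¥104,873.36 + ¥0.00 = ¥104,873.36.

¥104,873.36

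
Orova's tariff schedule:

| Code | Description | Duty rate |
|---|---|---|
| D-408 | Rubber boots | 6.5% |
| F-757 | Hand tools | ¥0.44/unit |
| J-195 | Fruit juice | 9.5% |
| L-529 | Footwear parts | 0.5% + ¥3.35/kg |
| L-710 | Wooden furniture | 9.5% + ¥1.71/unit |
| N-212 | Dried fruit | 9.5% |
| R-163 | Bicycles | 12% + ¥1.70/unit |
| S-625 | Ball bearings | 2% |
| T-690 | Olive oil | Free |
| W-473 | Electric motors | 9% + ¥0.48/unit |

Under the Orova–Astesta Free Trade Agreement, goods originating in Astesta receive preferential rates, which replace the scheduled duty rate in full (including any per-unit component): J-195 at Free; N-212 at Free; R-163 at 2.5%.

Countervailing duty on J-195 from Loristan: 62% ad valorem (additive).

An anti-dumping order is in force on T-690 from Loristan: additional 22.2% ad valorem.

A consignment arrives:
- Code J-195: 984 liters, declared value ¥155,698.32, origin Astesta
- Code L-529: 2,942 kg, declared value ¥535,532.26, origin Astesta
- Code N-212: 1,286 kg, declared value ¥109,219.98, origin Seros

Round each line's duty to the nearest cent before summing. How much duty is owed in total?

¥22,909.26

Line 1 (J-195, Astesta, 984 liters, ¥155,698.32):
Base rate for J-195 is 9.5%.
Origin Astesta qualifies under the Orova–Astesta agreement and J-195 is covered: preferential rate Free applies instead.
The additional-duty order on J-195 targets Loristan, not Astesta; it does not apply.
Duty = ¥155,698.32 × 0% = ¥0.00.
Line 2 (L-529, Astesta, 2,942 kg, ¥535,532.26):
Base rate for L-529 is 0.5% + ¥3.35/kg.
Origin Astesta is the FTA partner but L-529 is not on the preference list; base rate stands.
Duty = ¥535,532.26 × 0.5% + 2,942 × ¥3.35 = ¥12,533.36.
Line 3 (N-212, Seros, 1,286 kg, ¥109,219.98):
Base rate for N-212 is 9.5%.
N-212 has an FTA preferential rate, but origin Seros is not Astesta; base rate stands.
Duty = ¥109,219.98 × 9.5% = ¥10,375.90.
Total = ¥0.00 + ¥12,533.36 + ¥10,375.90 = ¥22,909.26.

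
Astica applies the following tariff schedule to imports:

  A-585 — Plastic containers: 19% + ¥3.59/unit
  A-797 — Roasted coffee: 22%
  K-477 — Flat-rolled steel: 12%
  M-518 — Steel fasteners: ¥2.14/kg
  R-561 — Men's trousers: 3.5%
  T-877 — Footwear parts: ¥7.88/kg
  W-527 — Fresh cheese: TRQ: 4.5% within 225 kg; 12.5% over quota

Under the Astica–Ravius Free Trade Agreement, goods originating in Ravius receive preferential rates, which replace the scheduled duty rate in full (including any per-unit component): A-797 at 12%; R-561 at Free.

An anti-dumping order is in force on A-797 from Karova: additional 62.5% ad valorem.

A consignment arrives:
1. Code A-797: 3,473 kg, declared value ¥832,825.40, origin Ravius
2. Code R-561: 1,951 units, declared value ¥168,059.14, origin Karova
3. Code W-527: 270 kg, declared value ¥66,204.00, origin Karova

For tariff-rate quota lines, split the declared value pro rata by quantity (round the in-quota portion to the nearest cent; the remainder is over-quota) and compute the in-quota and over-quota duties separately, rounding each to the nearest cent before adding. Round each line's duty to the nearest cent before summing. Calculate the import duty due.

¥109,683.02

Line 1 (A-797, Ravius, 3,473 kg, ¥832,825.40):
Base rate for A-797 is 22%.
Origin Ravius qualifies under the Astica–Ravius agreement and A-797 is covered: preferential rate 12% applies instead.
The additional-duty order on A-797 targets Karova, not Ravius; it does not apply.
Duty = ¥832,825.40 × 12% = ¥99,939.05.
Line 2 (R-561, Karova, 1,951 units, ¥168,059.14):
Base rate for R-561 is 3.5%.
R-561 has an FTA preferential rate, but origin Karova is not Ravius; base rate stands.
Duty = ¥168,059.14 × 3.5% = ¥5,882.07.
Line 3 (W-527, Karova, 270 kg, ¥66,204.00):
Code W-527 is under a tariff-rate quota (threshold 225 kg). In-quota: 225 kg at 4.5%; over-quota: 45 kg at 12.5%.
Pro-rata value split: in-quota = ¥66,204.00 × 225/270 = ¥55,170.00; over-quota = ¥66,204.00 − ¥55,170.00 = ¥11,034.00.
In-quota duty = ¥55,170.00 × 4.5% = ¥2,482.65. Over-quota duty = ¥11,034.00 × 12.5% = ¥1,379.25.
Line duty = ¥2,482.65 + ¥1,379.25 = ¥3,861.90.
Total = ¥99,939.05 + ¥5,882.07 + ¥3,861.90 = ¥109,683.02.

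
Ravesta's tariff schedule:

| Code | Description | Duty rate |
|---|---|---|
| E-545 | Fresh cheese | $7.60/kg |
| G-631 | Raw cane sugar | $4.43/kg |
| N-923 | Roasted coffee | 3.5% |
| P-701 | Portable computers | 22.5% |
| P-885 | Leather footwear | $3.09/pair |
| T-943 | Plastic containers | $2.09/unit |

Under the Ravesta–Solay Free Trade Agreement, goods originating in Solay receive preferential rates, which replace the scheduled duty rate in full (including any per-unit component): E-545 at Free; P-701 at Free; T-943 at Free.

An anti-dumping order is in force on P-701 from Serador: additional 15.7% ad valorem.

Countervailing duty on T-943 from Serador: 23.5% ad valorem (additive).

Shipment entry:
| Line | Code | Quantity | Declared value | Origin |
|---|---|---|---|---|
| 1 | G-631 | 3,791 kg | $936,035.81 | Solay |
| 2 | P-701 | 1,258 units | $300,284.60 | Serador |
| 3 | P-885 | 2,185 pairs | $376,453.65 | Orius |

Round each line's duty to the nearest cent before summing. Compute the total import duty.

Line 1 (G-631, Solay, 3,791 kg, $936,035.81):
Base rate for G-631 is $4.43/kg.
Origin Solay is the FTA partner but G-631 is not on the preference list; base rate stands.
Duty = 3,791 × $4.43 = $16,794.13.
Line 2 (P-701, Serador, 1,258 units, $300,284.60):
Base rate for P-701 is 22.5%.
P-701 has an FTA preferential rate, but origin Serador is not Solay; base rate stands.
Additional duty on P-701 from Serador: +15.7%. Applied ad valorem rate: 22.5% + 15.7% = 38.2%.
Duty = $300,284.60 × 38.2% = $114,708.72.
Line 3 (P-885, Orius, 2,185 pairs, $376,453.65):
Base rate for P-885 is $3.09/pair.
Duty = 2,185 × $3.09 = $6,751.65.
Total = $16,794.13 + $114,708.72 + $6,751.65 = $138,254.50.

$138,254.50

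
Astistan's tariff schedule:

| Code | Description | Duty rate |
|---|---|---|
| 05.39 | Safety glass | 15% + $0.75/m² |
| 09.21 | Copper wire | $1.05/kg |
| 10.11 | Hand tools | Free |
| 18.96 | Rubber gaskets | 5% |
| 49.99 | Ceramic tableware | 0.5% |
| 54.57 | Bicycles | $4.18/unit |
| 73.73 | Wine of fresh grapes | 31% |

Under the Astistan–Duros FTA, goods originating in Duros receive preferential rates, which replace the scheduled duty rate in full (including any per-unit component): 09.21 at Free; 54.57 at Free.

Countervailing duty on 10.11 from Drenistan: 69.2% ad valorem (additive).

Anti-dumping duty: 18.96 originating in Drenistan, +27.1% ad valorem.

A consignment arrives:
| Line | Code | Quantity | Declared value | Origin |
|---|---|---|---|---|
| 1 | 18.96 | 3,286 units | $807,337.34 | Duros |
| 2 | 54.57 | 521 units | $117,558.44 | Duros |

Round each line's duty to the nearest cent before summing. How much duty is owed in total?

Line 1 (18.96, Duros, 3,286 units, $807,337.34):
Base rate for 18.96 is 5%.
Origin Duros is the FTA partner but 18.96 is not on the preference list; base rate stands.
The additional-duty order on 18.96 targets Drenistan, not Duros; it does not apply.
Duty = $807,337.34 × 5% = $40,366.87.
Line 2 (54.57, Duros, 521 units, $117,558.44):
Base rate for 54.57 is $4.18/unit.
Origin Duros qualifies under the Astistan–Duros agreement and 54.57 is covered: preferential rate Free applies instead.
Duty = $117,558.44 × 0% = $0.00.
Total = $40,366.87 + $0.00 = $40,366.87.

$40,366.87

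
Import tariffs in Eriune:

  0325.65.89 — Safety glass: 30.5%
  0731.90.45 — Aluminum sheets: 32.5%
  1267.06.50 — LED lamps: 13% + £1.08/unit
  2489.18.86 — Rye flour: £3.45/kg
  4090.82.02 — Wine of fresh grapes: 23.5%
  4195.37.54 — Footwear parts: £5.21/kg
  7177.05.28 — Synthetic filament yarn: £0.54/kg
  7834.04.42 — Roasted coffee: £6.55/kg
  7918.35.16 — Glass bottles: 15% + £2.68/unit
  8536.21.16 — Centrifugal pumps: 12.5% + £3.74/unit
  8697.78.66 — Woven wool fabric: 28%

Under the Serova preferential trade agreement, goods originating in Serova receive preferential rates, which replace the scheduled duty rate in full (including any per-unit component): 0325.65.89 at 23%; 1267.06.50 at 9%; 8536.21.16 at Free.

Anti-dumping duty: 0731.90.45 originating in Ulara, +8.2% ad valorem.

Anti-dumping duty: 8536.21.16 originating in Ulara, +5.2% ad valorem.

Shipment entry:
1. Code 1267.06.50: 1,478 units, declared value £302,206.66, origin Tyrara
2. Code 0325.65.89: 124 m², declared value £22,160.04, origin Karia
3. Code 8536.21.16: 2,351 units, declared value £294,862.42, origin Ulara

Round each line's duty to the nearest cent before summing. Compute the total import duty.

Line 1 (1267.06.50, Tyrara, 1,478 units, £302,206.66):
Base rate for 1267.06.50 is 13% + £1.08/unit.
1267.06.50 has an FTA preferential rate, but origin Tyrara is not Serova; base rate stands.
Duty = £302,206.66 × 13% + 1,478 × £1.08 = £40,883.11.
Line 2 (0325.65.89, Karia, 124 m², £22,160.04):
Base rate for 0325.65.89 is 30.5%.
0325.65.89 has an FTA preferential rate, but origin Karia is not Serova; base rate stands.
Duty = £22,160.04 × 30.5% = £6,758.81.
Line 3 (8536.21.16, Ulara, 2,351 units, £294,862.42):
Base rate for 8536.21.16 is 12.5% + £3.74/unit.
8536.21.16 has an FTA preferential rate, but origin Ulara is not Serova; base rate stands.
Additional duty on 8536.21.16 from Ulara: +5.2%. Applied ad valorem rate: 12.5% + 5.2% = 17.7%.
Duty = £294,862.42 × 17.7% + 2,351 × £3.74 = £60,983.39.
Total = £40,883.11 + £6,758.81 + £60,983.39 = £108,625.31.

£108,625.31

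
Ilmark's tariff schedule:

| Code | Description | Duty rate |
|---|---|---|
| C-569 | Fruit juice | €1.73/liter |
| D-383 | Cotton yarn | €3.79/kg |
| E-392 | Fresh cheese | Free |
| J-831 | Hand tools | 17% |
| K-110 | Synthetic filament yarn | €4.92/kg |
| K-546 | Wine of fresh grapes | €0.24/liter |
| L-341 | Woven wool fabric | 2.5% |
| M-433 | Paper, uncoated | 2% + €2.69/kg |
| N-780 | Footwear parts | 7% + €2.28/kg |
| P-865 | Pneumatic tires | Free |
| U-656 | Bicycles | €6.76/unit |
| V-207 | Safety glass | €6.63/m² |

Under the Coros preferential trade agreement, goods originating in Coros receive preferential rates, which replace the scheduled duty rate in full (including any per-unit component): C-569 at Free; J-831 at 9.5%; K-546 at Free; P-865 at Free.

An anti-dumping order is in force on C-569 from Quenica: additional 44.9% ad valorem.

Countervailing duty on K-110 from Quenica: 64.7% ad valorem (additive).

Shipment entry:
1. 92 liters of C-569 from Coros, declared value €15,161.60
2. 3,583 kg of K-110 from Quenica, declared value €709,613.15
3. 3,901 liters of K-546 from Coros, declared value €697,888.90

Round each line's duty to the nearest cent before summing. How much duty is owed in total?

€476,748.07

Line 1 (C-569, Coros, 92 liters, €15,161.60):
Base rate for C-569 is €1.73/liter.
Origin Coros qualifies under the Ilmark–Coros agreement and C-569 is covered: preferential rate Free applies instead.
The additional-duty order on C-569 targets Quenica, not Coros; it does not apply.
Duty = €15,161.60 × 0% = €0.00.
Line 2 (K-110, Quenica, 3,583 kg, €709,613.15):
Base rate for K-110 is €4.92/kg.
Additional duty on K-110 from Quenica: +64.7% ad valorem. Applied ad valorem rate = 64.7%.
Duty = €709,613.15 × 64.7% + 3,583 × €4.92 = €476,748.07.
Line 3 (K-546, Coros, 3,901 liters, €697,888.90):
Base rate for K-546 is €0.24/liter.
Origin Coros qualifies under the Ilmark–Coros agreement and K-546 is covered: preferential rate Free applies instead.
Duty = €697,888.90 × 0% = €0.00.
Total = €0.00 + €476,748.07 + €0.00 = €476,748.07.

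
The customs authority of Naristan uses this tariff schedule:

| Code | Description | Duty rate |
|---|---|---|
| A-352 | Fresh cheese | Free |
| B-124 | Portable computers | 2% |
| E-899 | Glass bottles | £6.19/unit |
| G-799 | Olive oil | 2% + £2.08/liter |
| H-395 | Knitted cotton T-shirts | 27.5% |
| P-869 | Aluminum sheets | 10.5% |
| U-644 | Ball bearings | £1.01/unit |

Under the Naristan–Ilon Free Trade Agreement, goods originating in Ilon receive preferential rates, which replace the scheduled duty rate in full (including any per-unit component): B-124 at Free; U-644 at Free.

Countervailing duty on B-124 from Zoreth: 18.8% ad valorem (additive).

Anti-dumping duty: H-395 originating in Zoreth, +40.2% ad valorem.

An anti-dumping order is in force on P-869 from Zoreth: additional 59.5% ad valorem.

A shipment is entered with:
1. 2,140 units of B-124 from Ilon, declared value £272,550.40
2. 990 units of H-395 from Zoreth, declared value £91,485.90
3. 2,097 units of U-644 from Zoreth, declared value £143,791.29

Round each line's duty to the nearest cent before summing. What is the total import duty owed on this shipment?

£64,053.92

Line 1 (B-124, Ilon, 2,140 units, £272,550.40):
Base rate for B-124 is 2%.
Origin Ilon qualifies under the Naristan–Ilon agreement and B-124 is covered: preferential rate Free applies instead.
The additional-duty order on B-124 targets Zoreth, not Ilon; it does not apply.
Duty = £272,550.40 × 0% = £0.00.
Line 2 (H-395, Zoreth, 990 units, £91,485.90):
Base rate for H-395 is 27.5%.
Additional duty on H-395 from Zoreth: +40.2%. Applied ad valorem rate: 27.5% + 40.2% = 67.7%.
Duty = £91,485.90 × 67.7% = £61,935.95.
Line 3 (U-644, Zoreth, 2,097 units, £143,791.29):
Base rate for U-644 is £1.01/unit.
U-644 has an FTA preferential rate, but origin Zoreth is not Ilon; base rate stands.
Duty = 2,097 × £1.01 = £2,117.97.
Total = £0.00 + £61,935.95 + £2,117.97 = £64,053.92.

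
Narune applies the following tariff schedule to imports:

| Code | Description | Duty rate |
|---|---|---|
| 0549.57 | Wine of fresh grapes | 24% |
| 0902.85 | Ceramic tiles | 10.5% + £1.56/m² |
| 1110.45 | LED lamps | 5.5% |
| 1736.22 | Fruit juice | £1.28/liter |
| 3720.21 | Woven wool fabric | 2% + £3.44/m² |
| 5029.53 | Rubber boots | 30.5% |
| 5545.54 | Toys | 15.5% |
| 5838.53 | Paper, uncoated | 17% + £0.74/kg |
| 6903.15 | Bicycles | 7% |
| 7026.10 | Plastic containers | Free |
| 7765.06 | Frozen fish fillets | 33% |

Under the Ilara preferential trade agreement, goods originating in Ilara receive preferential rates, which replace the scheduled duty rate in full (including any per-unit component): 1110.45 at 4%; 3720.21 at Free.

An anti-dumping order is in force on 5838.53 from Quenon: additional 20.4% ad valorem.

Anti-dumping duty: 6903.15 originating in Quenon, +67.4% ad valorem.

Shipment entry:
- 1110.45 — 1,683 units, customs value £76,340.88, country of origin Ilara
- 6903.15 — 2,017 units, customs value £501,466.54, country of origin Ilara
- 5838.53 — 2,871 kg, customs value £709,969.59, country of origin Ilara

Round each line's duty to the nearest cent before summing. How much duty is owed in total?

Line 1 (1110.45, Ilara, 1,683 units, £76,340.88):
Base rate for 1110.45 is 5.5%.
Origin Ilara qualifies under the Narune–Ilara agreement and 1110.45 is covered: preferential rate 4% applies instead.
Duty = £76,340.88 × 4% = £3,053.64.
Line 2 (6903.15, Ilara, 2,017 units, £501,466.54):
Base rate for 6903.15 is 7%.
Origin Ilara is the FTA partner but 6903.15 is not on the preference list; base rate stands.
The additional-duty order on 6903.15 targets Quenon, not Ilara; it does not apply.
Duty = £501,466.54 × 7% = £35,102.66.
Line 3 (5838.53, Ilara, 2,871 kg, £709,969.59):
Base rate for 5838.53 is 17% + £0.74/kg.
Origin Ilara is the FTA partner but 5838.53 is not on the preference list; base rate stands.
The additional-duty order on 5838.53 targets Quenon, not Ilara; it does not apply.
Duty = £709,969.59 × 17% + 2,871 × £0.74 = £122,819.37.
Total = £3,053.64 + £35,102.66 + £122,819.37 = £160,975.67.

£160,975.67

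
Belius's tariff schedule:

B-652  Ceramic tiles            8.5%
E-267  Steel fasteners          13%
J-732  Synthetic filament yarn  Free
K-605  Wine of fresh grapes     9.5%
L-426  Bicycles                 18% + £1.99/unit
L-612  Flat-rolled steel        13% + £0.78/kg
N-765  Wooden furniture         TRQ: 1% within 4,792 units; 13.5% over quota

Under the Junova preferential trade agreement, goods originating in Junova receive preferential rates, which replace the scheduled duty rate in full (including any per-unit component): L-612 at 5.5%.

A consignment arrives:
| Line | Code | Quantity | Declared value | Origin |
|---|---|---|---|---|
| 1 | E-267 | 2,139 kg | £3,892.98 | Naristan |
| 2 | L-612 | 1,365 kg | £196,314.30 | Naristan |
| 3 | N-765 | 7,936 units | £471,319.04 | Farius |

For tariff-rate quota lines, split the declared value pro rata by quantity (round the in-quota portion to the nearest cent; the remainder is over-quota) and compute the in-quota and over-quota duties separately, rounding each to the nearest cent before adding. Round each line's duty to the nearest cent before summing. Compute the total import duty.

Line 1 (E-267, Naristan, 2,139 kg, £3,892.98):
Base rate for E-267 is 13%.
Duty = £3,892.98 × 13% = £506.09.
Line 2 (L-612, Naristan, 1,365 kg, £196,314.30):
Base rate for L-612 is 13% + £0.78/kg.
L-612 has an FTA preferential rate, but origin Naristan is not Junova; base rate stands.
Duty = £196,314.30 × 13% + 1,365 × £0.78 = £26,585.56.
Line 3 (N-765, Farius, 7,936 units, £471,319.04):
Code N-765 is under a tariff-rate quota (threshold 4,792 units). In-quota: 4,792 units at 1%; over-quota: 3,144 units at 13.5%.
Pro-rata value split: in-quota = £471,319.04 × 4,792/7,936 = £284,596.88; over-quota = £471,319.04 − £284,596.88 = £186,722.16.
In-quota duty = £284,596.88 × 1% = £2,845.97. Over-quota duty = £186,722.16 × 13.5% = £25,207.49.
Line duty = £2,845.97 + £25,207.49 = £28,053.46.
Total = £506.09 + £26,585.56 + £28,053.46 = £55,145.11.

£55,145.11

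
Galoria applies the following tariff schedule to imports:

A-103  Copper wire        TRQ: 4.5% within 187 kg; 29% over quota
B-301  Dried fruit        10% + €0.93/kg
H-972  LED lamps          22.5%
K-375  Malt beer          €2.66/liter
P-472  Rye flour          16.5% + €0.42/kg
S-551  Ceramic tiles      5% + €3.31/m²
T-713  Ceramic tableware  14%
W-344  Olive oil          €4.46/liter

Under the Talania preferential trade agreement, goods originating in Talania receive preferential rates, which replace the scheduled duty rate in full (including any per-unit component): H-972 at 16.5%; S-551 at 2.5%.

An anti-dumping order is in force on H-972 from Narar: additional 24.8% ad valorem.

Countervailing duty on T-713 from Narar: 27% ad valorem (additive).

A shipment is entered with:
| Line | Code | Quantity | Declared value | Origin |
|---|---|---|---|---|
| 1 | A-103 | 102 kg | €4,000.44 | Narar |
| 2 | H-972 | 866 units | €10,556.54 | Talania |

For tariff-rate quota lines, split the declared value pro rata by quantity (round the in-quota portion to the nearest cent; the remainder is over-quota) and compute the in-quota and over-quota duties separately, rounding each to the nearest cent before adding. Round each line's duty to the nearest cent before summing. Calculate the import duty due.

€1,921.85

Line 1 (A-103, Narar, 102 kg, €4,000.44):
Code A-103 is under a tariff-rate quota (threshold 187 kg). Quantity 102 kg is within the quota, so the in-quota rate 4.5% applies to the full value.
Duty = €4,000.44 × 4.5% = €180.02.
Line 2 (H-972, Talania, 866 units, €10,556.54):
Base rate for H-972 is 22.5%.
Origin Talania qualifies under the Galoria–Talania agreement and H-972 is covered: preferential rate 16.5% applies instead.
The additional-duty order on H-972 targets Narar, not Talania; it does not apply.
Duty = €10,556.54 × 16.5% = €1,741.83.
Total = €180.02 + €1,741.83 = €1,921.85.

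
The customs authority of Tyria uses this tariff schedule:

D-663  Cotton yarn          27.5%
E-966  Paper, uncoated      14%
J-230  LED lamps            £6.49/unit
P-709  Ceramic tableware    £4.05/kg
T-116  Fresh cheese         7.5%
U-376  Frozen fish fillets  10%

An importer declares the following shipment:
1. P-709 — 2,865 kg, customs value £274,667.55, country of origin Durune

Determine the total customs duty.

Line 1 (P-709, Durune, 2,865 kg, £274,667.55):
Base rate for P-709 is £4.05/kg.
Duty = 2,865 × £4.05 = £11,603.25.

£11,603.25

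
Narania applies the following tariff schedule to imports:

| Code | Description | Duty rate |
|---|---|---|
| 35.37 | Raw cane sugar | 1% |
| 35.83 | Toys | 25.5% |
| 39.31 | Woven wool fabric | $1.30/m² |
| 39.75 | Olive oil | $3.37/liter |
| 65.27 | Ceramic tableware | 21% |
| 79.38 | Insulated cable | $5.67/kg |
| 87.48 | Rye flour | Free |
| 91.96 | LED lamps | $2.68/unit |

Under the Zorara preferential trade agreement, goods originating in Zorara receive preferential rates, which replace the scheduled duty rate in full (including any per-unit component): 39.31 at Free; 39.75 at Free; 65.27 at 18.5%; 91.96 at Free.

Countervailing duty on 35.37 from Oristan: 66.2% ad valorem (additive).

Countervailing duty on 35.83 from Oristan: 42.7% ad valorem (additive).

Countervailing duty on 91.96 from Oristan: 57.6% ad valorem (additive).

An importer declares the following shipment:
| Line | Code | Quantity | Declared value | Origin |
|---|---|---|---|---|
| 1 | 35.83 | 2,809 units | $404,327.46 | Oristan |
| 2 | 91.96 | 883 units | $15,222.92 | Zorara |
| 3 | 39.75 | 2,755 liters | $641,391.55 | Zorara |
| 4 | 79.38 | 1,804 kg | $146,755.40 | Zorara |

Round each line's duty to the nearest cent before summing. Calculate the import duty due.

$285,980.01

Line 1 (35.83, Oristan, 2,809 units, $404,327.46):
Base rate for 35.83 is 25.5%.
Additional duty on 35.83 from Oristan: +42.7%. Applied ad valorem rate: 25.5% + 42.7% = 68.2%.
Duty = $404,327.46 × 68.2% = $275,751.33.
Line 2 (91.96, Zorara, 883 units, $15,222.92):
Base rate for 91.96 is $2.68/unit.
Origin Zorara qualifies under the Narania–Zorara agreement and 91.96 is covered: preferential rate Free applies instead.
The additional-duty order on 91.96 targets Oristan, not Zorara; it does not apply.
Duty = $15,222.92 × 0% = $0.00.
Line 3 (39.75, Zorara, 2,755 liters, $641,391.55):
Base rate for 39.75 is $3.37/liter.
Origin Zorara qualifies under the Narania–Zorara agreement and 39.75 is covered: preferential rate Free applies instead.
Duty = $641,391.55 × 0% = $0.00.
Line 4 (79.38, Zorara, 1,804 kg, $146,755.40):
Base rate for 79.38 is $5.67/kg.
Origin Zorara is the FTA partner but 79.38 is not on the preference list; base rate stands.
Duty = 1,804 × $5.67 = $10,228.68.
Total = $275,751.33 + $0.00 + $0.00 + $10,228.68 = $285,980.01.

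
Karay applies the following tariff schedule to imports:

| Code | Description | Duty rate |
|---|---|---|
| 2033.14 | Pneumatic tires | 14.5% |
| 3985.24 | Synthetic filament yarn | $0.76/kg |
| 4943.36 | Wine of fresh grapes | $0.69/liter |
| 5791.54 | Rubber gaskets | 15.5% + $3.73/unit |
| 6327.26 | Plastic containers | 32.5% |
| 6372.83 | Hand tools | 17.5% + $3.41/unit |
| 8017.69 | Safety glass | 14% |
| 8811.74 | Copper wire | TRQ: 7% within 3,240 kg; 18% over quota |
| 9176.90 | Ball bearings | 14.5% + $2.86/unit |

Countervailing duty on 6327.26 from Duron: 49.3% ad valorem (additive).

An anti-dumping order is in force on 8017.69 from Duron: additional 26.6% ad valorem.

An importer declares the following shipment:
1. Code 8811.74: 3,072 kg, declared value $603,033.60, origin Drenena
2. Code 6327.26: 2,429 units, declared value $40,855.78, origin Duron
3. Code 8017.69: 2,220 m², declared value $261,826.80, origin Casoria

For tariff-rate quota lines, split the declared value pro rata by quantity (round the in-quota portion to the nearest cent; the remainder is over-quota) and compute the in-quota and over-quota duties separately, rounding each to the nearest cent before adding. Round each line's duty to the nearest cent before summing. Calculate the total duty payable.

Line 1 (8811.74, Drenena, 3,072 kg, $603,033.60):
Code 8811.74 is under a tariff-rate quota (threshold 3,240 kg). Quantity 3,072 kg is within the quota, so the in-quota rate 7% applies to the full value.
Duty = $603,033.60 × 7% = $42,212.35.
Line 2 (6327.26, Duron, 2,429 units, $40,855.78):
Base rate for 6327.26 is 32.5%.
Additional duty on 6327.26 from Duron: +49.3%. Applied ad valorem rate: 32.5% + 49.3% = 81.8%.
Duty = $40,855.78 × 81.8% = $33,420.03.
Line 3 (8017.69, Casoria, 2,220 m², $261,826.80):
Base rate for 8017.69 is 14%.
The additional-duty order on 8017.69 targets Duron, not Casoria; it does not apply.
Duty = $261,826.80 × 14% = $36,655.75.
Total = $42,212.35 + $33,420.03 + $36,655.75 = $112,288.13.

$112,288.13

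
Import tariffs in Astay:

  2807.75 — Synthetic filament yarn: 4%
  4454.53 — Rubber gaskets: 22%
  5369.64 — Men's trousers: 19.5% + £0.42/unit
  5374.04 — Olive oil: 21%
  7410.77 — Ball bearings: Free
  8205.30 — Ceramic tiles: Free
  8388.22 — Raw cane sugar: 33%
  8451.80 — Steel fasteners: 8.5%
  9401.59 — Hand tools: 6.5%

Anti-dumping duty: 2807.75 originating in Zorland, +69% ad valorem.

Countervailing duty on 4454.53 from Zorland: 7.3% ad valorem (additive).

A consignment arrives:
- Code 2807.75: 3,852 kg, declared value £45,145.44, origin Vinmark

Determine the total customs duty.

Line 1 (2807.75, Vinmark, 3,852 kg, £45,145.44):
Base rate for 2807.75 is 4%.
The additional-duty order on 2807.75 targets Zorland, not Vinmark; it does not apply.
Duty = £45,145.44 × 4% = £1,805.82.

£1,805.82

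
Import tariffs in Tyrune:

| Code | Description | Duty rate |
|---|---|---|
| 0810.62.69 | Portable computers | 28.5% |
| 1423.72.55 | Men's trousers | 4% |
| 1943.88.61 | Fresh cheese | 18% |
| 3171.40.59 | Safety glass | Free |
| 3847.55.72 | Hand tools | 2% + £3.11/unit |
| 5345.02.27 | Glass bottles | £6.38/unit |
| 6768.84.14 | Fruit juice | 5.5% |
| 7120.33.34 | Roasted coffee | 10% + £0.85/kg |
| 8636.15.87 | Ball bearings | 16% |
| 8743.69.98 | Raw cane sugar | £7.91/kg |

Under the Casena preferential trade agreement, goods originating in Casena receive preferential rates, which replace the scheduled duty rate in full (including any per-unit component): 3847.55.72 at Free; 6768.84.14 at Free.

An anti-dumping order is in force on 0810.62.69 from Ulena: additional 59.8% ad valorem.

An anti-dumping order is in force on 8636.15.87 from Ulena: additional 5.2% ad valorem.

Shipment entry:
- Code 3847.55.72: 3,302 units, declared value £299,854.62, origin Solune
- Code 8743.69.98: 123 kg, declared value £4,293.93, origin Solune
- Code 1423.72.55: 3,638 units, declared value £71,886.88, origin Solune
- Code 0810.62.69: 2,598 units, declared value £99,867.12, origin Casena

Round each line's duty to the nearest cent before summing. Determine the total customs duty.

Line 1 (3847.55.72, Solune, 3,302 units, £299,854.62):
Base rate for 3847.55.72 is 2% + £3.11/unit.
3847.55.72 has an FTA preferential rate, but origin Solune is not Casena; base rate stands.
Duty = £299,854.62 × 2% + 3,302 × £3.11 = £16,266.31.
Line 2 (8743.69.98, Solune, 123 kg, £4,293.93):
Base rate for 8743.69.98 is £7.91/kg.
Duty = 123 × £7.91 = £972.93.
Line 3 (1423.72.55, Solune, 3,638 units, £71,886.88):
Base rate for 1423.72.55 is 4%.
Duty = £71,886.88 × 4% = £2,875.48.
Line 4 (0810.62.69, Casena, 2,598 units, £99,867.12):
Base rate for 0810.62.69 is 28.5%.
Origin Casena is the FTA partner but 0810.62.69 is not on the preference list; base rate stands.
The additional-duty order on 0810.62.69 targets Ulena, not Casena; it does not apply.
Duty = £99,867.12 × 28.5% = £28,462.13.
Total = £16,266.31 + £972.93 + £2,875.48 + £28,462.13 = £48,576.85.

£48,576.85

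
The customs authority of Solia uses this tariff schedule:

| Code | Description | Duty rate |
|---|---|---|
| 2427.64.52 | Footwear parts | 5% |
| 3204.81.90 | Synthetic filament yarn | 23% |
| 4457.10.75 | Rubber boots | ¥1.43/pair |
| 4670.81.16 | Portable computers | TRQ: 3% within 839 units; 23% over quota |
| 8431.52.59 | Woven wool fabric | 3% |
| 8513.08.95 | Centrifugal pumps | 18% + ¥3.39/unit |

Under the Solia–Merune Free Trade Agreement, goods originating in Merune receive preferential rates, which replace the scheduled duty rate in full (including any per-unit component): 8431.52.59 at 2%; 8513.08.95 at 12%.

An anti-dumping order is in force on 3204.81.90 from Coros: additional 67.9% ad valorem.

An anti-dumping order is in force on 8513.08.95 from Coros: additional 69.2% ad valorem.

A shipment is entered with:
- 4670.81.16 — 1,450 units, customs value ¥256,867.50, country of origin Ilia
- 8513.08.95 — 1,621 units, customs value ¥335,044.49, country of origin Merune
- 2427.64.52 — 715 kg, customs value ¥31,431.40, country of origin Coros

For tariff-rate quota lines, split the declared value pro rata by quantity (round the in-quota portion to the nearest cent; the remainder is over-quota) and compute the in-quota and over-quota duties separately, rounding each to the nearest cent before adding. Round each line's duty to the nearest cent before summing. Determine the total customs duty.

¥71,130.67

Line 1 (4670.81.16, Ilia, 1,450 units, ¥256,867.50):
Code 4670.81.16 is under a tariff-rate quota (threshold 839 units). In-quota: 839 units at 3%; over-quota: 611 units at 23%.
Pro-rata value split: in-quota = ¥256,867.50 × 839/1,450 = ¥148,628.85; over-quota = ¥256,867.50 − ¥148,628.85 = ¥108,238.65.
In-quota duty = ¥148,628.85 × 3% = ¥4,458.87. Over-quota duty = ¥108,238.65 × 23% = ¥24,894.89.
Line duty = ¥4,458.87 + ¥24,894.89 = ¥29,353.76.
Line 2 (8513.08.95, Merune, 1,621 units, ¥335,044.49):
Base rate for 8513.08.95 is 18% + ¥3.39/unit.
Origin Merune qualifies under the Solia–Merune agreement and 8513.08.95 is covered: preferential rate 12% applies instead.
The additional-duty order on 8513.08.95 targets Coros, not Merune; it does not apply.
Duty = ¥335,044.49 × 12% = ¥40,205.34.
Line 3 (2427.64.52, Coros, 715 kg, ¥31,431.40):
Base rate for 2427.64.52 is 5%.
Duty = ¥31,431.40 × 5% = ¥1,571.57.
Total = ¥29,353.76 + ¥40,205.34 + ¥1,571.57 = ¥71,130.67.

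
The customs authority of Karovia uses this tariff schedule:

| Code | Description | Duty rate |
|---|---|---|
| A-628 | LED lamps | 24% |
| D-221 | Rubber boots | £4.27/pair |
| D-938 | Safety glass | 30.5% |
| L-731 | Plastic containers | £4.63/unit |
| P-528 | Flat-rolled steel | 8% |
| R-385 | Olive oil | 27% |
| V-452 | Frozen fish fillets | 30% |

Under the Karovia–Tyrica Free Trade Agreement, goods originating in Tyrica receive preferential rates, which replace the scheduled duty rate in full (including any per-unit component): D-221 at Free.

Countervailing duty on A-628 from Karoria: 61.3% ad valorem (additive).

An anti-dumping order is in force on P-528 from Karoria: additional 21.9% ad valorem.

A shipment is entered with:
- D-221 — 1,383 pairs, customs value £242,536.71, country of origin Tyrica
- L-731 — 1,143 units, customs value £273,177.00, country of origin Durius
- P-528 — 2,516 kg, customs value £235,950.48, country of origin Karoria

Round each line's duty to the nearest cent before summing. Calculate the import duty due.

Line 1 (D-221, Tyrica, 1,383 pairs, £242,536.71):
Base rate for D-221 is £4.27/pair.
Origin Tyrica qualifies under the Karovia–Tyrica agreement and D-221 is covered: preferential rate Free applies instead.
Duty = £242,536.71 × 0% = £0.00.
Line 2 (L-731, Durius, 1,143 units, £273,177.00):
Base rate for L-731 is £4.63/unit.
Duty = 1,143 × £4.63 = £5,292.09.
Line 3 (P-528, Karoria, 2,516 kg, £235,950.48):
Base rate for P-528 is 8%.
Additional duty on P-528 from Karoria: +21.9%. Applied ad valorem rate: 8% + 21.9% = 29.9%.
Duty = £235,950.48 × 29.9% = £70,549.19.
Total = £0.00 + £5,292.09 + £70,549.19 = £75,841.28.

£75,841.28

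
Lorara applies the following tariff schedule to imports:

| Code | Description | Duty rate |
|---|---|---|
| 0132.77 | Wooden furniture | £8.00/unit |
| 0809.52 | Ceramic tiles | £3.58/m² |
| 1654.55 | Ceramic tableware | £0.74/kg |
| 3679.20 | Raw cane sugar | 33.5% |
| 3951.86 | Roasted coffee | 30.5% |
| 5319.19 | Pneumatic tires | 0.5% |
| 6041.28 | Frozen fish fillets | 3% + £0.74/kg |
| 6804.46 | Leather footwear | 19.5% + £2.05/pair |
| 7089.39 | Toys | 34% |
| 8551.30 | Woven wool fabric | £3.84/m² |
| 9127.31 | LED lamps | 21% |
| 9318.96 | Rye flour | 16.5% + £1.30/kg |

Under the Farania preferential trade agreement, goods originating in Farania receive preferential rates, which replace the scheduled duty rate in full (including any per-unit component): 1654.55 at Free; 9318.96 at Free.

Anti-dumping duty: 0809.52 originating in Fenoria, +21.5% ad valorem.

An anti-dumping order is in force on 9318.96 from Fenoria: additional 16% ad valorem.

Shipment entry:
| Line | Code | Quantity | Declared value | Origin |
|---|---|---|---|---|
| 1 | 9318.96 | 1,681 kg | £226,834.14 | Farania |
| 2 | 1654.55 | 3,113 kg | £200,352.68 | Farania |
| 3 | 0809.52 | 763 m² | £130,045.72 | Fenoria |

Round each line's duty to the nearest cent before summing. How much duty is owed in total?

Line 1 (9318.96, Farania, 1,681 kg, £226,834.14):
Base rate for 9318.96 is 16.5% + £1.30/kg.
Origin Farania qualifies under the Lorara–Farania agreement and 9318.96 is covered: preferential rate Free applies instead.
The additional-duty order on 9318.96 targets Fenoria, not Farania; it does not apply.
Duty = £226,834.14 × 0% = £0.00.
Line 2 (1654.55, Farania, 3,113 kg, £200,352.68):
Base rate for 1654.55 is £0.74/kg.
Origin Farania qualifies under the Lorara–Farania agreement and 1654.55 is covered: preferential rate Free applies instead.
Duty = £200,352.68 × 0% = £0.00.
Line 3 (0809.52, Fenoria, 763 m², £130,045.72):
Base rate for 0809.52 is £3.58/m².
Additional duty on 0809.52 from Fenoria: +21.5% ad valorem. Applied ad valorem rate = 21.5%.
Duty = £130,045.72 × 21.5% + 763 × £3.58 = £30,691.37.
Total = £0.00 + £0.00 + £30,691.37 = £30,691.37.

£30,691.37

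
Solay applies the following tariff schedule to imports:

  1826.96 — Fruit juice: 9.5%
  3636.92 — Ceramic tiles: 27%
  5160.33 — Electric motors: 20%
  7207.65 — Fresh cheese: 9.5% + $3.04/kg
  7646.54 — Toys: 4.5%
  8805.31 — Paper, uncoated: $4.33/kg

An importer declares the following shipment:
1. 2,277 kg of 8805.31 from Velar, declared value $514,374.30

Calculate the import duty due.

Line 1 (8805.31, Velar, 2,277 kg, $514,374.30):
Base rate for 8805.31 is $4.33/kg.
Duty = 2,277 × $4.33 = $9,859.41.

$9,859.41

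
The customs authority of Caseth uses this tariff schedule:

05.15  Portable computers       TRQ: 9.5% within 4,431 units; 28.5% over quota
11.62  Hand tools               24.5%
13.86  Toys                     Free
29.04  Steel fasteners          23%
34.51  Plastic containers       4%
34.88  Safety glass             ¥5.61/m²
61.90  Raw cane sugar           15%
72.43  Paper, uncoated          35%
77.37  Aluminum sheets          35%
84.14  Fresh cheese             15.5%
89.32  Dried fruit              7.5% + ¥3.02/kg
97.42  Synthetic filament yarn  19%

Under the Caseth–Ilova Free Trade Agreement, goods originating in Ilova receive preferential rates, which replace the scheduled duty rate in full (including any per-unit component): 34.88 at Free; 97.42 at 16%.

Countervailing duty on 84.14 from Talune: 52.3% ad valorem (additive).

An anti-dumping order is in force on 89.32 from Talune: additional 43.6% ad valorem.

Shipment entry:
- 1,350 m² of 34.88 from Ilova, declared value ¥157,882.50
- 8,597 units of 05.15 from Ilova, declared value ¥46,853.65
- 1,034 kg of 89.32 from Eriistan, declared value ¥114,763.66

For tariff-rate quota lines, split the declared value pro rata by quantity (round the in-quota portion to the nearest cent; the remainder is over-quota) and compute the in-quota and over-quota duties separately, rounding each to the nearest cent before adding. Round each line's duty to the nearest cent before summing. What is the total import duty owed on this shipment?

¥20,494.94

Line 1 (34.88, Ilova, 1,350 m², ¥157,882.50):
Base rate for 34.88 is ¥5.61/m².
Origin Ilova qualifies under the Caseth–Ilova agreement and 34.88 is covered: preferential rate Free applies instead.
Duty = ¥157,882.50 × 0% = ¥0.00.
Line 2 (05.15, Ilova, 8,597 units, ¥46,853.65):
Code 05.15 is under a tariff-rate quota (threshold 4,431 units). In-quota: 4,431 units at 9.5%; over-quota: 4,166 units at 28.5%.
Pro-rata value split: in-quota = ¥46,853.65 × 4,431/8,597 = ¥24,148.95; over-quota = ¥46,853.65 − ¥24,148.95 = ¥22,704.70.
In-quota duty = ¥24,148.95 × 9.5% = ¥2,294.15. Over-quota duty = ¥22,704.70 × 28.5% = ¥6,470.84.
Line duty = ¥2,294.15 + ¥6,470.84 = ¥8,764.99.
Line 3 (89.32, Eriistan, 1,034 kg, ¥114,763.66):
Base rate for 89.32 is 7.5% + ¥3.02/kg.
The additional-duty order on 89.32 targets Talune, not Eriistan; it does not apply.
Duty = ¥114,763.66 × 7.5% + 1,034 × ¥3.02 = ¥11,729.95.
Total = ¥0.00 + ¥8,764.99 + ¥11,729.95 = ¥20,494.94.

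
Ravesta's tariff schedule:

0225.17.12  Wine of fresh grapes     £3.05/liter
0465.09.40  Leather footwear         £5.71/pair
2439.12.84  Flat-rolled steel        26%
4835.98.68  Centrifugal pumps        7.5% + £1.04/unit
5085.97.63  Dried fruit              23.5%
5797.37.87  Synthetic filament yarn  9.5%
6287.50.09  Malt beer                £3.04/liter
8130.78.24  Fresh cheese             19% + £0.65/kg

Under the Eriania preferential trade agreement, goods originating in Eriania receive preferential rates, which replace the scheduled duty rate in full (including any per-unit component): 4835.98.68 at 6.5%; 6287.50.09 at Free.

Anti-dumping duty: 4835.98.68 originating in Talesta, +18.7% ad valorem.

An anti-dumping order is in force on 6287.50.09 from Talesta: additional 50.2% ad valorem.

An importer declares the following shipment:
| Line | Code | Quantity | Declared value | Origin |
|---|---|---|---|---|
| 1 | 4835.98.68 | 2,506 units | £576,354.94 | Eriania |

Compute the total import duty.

Line 1 (4835.98.68, Eriania, 2,506 units, £576,354.94):
Base rate for 4835.98.68 is 7.5% + £1.04/unit.
Origin Eriania qualifies under the Ravesta–Eriania agreement and 4835.98.68 is covered: preferential rate 6.5% applies instead.
The additional-duty order on 4835.98.68 targets Talesta, not Eriania; it does not apply.
Duty = £576,354.94 × 6.5% = £37,463.07.

£37,463.07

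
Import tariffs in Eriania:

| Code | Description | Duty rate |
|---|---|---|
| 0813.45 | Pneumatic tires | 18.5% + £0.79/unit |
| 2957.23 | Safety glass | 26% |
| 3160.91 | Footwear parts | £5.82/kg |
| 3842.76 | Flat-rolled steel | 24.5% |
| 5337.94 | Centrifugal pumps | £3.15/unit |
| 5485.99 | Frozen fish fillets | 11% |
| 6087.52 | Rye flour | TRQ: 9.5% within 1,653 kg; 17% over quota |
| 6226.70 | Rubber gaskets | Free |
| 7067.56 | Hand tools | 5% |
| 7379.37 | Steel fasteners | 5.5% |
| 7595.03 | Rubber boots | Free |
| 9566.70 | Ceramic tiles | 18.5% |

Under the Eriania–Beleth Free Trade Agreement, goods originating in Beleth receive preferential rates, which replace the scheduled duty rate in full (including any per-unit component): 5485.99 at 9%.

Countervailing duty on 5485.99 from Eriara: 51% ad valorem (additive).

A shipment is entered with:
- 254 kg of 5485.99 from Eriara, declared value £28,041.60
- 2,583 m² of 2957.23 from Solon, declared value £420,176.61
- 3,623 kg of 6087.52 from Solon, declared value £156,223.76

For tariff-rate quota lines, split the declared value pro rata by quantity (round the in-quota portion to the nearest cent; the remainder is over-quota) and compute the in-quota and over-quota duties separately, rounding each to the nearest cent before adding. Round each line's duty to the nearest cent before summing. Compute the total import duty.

Line 1 (5485.99, Eriara, 254 kg, £28,041.60):
Base rate for 5485.99 is 11%.
5485.99 has an FTA preferential rate, but origin Eriara is not Beleth; base rate stands.
Additional duty on 5485.99 from Eriara: +51%. Applied ad valorem rate: 11% + 51% = 62%.
Duty = £28,041.60 × 62% = £17,385.79.
Line 2 (2957.23, Solon, 2,583 m², £420,176.61):
Base rate for 2957.23 is 26%.
Duty = £420,176.61 × 26% = £109,245.92.
Line 3 (6087.52, Solon, 3,623 kg, £156,223.76):
Code 6087.52 is under a tariff-rate quota (threshold 1,653 kg). In-quota: 1,653 kg at 9.5%; over-quota: 1,970 kg at 17%.
Pro-rata value split: in-quota = £156,223.76 × 1,653/3,623 = £71,277.36; over-quota = £156,223.76 − £71,277.36 = £84,946.40.
In-quota duty = £71,277.36 × 9.5% = £6,771.35. Over-quota duty = £84,946.40 × 17% = £14,440.89.
Line duty = £6,771.35 + £14,440.89 = £21,212.24.
Total = £17,385.79 + £109,245.92 + £21,212.24 = £147,843.95.

£147,843.95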